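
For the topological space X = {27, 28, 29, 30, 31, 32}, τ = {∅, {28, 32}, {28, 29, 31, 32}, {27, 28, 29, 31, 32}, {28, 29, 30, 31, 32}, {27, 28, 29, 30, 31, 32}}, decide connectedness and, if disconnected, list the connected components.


(X, τ) is connected.

Find clopen sets (U ∈ τ with X ∖ U ∈ τ):
  U = ∅, X ∖ U = {27, 28, 29, 30, 31, 32} — both open, so U is clopen.
  U = {27, 28, 29, 30, 31, 32}, X ∖ U = ∅ — both open, so U is clopen.
Only trivial clopens (∅ and X) exist, so (X, τ) is connected.
Compute connected components by grouping points that agree on all clopens:
  component: {27, 28, 29, 30, 31, 32}


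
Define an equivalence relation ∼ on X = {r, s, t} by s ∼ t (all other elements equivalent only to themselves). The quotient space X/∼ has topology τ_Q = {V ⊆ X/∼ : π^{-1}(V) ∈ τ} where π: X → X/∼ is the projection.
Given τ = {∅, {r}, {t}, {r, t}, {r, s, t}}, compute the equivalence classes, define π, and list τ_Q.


X/∼ = {[r], [s=t]}; |τ_Q| = 3.

Equivalence classes: [r], [s=t].
Quotient map π: X → X/∼ sends r ↦ [r], s ↦ [s=t], t ↦ [s=t].
For each subset V ⊆ X/∼, compute π^{-1}(V) ⊆ X and check whether π^{-1}(V) ∈ τ. V is open in τ_Q iff π^{-1}(V) ∈ τ.
  V = {}: π^{-1}(V) = ∅ ∈ τ ✓.
  V = {[r]}: π^{-1}(V) = {r} ∈ τ ✓.
  V = {[s=t]}: π^{-1}(V) = {s, t} ∉ τ ✗.
  V = {[r], [s=t]}: π^{-1}(V) = {r, s, t} ∈ τ ✓.
Open sets in the quotient: τ_Q = {{}, {[r]}, {[r], [s=t]}} (3 elements).


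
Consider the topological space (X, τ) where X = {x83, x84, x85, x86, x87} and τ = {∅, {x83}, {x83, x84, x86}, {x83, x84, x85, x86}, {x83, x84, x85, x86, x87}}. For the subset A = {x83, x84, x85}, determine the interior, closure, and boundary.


int(A) = {x83}, cl(A) = {x83, x84, x85, x86, x87}, ∂A = {x84, x85, x86, x87}.

Closed sets in (X, τ) are complements of opens:
  closed(X, τ) = {∅, {x87}, {x85, x87}, {x84, x85, x86, x87}, {x83, x84, x85, x86, x87}}.
int(A) = ⋃ {U ∈ τ : U ⊆ A}. Opens contained in A: ∅, {x83}.
Taking the union of these: int(A) = {x83}.
cl(A) = ⋂ {C closed : A ⊆ C}. Closed sets containing A: {x83, x84, x85, x86, x87}.
Intersecting these: cl(A) = {x83, x84, x85, x86, x87}.
∂A = cl(A) ∖ int(A) = {x83, x84, x85, x86, x87} ∖ {x83} = {x84, x85, x86, x87}.


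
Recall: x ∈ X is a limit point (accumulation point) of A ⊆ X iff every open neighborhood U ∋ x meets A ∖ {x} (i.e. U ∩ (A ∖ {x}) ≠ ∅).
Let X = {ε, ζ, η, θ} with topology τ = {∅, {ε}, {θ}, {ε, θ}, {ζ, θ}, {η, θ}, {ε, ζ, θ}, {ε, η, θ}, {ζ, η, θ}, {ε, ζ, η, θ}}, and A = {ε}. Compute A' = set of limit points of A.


A' = ∅

For each x ∈ X, list the open sets U ∈ τ with x ∈ U, then check whether U ∩ (A ∖ {x}) ≠ ∅ for every such U.
  x = ε: open {ε} ∋ x has {ε} ∩ (A ∖ {ε}) = ∅, so x is NOT a limit point.
  x = ζ: open {ζ, θ} ∋ x has {ζ, θ} ∩ (A ∖ {ζ}) = ∅, so x is NOT a limit point.
  x = η: open {η, θ} ∋ x has {η, θ} ∩ (A ∖ {η}) = ∅, so x is NOT a limit point.
  x = θ: open {θ} ∋ x has {θ} ∩ (A ∖ {θ}) = ∅, so x is NOT a limit point.
Collecting: A' = ∅.


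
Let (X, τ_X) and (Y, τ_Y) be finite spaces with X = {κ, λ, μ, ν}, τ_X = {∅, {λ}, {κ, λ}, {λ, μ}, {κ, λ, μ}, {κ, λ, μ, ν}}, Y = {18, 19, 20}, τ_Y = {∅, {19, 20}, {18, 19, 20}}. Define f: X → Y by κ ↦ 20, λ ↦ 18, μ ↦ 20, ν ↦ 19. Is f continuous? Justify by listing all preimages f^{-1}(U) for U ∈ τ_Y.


f is NOT continuous.

Compute f^{-1}(U) for each U ∈ τ_Y:
  U = ∅: f^{-1}(U) = ∅ ∈ τ_X ✓.
  U = {19, 20}: f^{-1}(U) = {κ, μ, ν} ∉ τ_X ✗.
  U = {18, 19, 20}: f^{-1}(U) = {κ, λ, μ, ν} ∈ τ_X ✓.
Found U = {19, 20} with f^{-1}(U) = {κ, μ, ν} not in τ_X. Therefore f is NOT continuous.


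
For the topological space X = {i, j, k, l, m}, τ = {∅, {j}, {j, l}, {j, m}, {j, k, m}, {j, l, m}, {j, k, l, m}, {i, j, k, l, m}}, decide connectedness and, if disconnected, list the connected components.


(X, τ) is connected.

Find clopen sets (U ∈ τ with X ∖ U ∈ τ):
  U = ∅, X ∖ U = {i, j, k, l, m} — both open, so U is clopen.
  U = {i, j, k, l, m}, X ∖ U = ∅ — both open, so U is clopen.
Only trivial clopens (∅ and X) exist, so (X, τ) is connected.
Compute connected components by grouping points that agree on all clopens:
  component: {i, j, k, l, m}


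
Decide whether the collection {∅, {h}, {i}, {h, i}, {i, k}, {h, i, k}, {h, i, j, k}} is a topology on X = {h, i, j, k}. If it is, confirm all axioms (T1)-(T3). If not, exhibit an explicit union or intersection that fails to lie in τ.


τ IS a topology on X.

Axiom (T1): ∅ ∈ τ? Yes; X ∈ τ? Yes.
Axiom (T2/T3): check pairwise unions and intersections of members of τ.
All pairwise intersections and unions checked — each lies in τ. Therefore τ satisfies (T1), (T2), (T3): it IS a topology on X.


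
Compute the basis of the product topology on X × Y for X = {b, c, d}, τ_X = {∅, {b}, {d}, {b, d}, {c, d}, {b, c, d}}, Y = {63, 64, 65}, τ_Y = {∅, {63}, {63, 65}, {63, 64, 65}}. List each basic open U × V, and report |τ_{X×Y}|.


Basis B = {∅ × ∅, {b} × {63}, {d} × {63}, {b} × {63, 65}, {b, d} × {63}, {c, d} × {63}, {d} × {63, 65}, {b} × {63, 64, 65}, {b, c, d} × {63}, {d} × {63, 64, 65}, {b, d} × {63, 65}, {c, d} × {63, 65}, {b, d} × {63, 64, 65}, {b, c, d} × {63, 65}, {c, d} × {63, 64, 65}, {b, c, d} × {63, 64, 65}}; |τ_{X×Y}| = 40.

Enumerate products U × V with U ∈ τ_X, V ∈ τ_Y (deduplicated):
  ∅ × ∅ = {} (∅)
  {b} × {63} = {(b,63)}
  {d} × {63} = {(d,63)}
  {b} × {63, 65} = {(b,63), (b,65)}
  {b, d} × {63} = {(b,63), (d,63)}
  {c, d} × {63} = {(c,63), (d,63)}
  {d} × {63, 65} = {(d,63), (d,65)}
  {b} × {63, 64, 65} = {(b,63), (b,64), (b,65)}
  {b, c, d} × {63} = {(b,63), (c,63), (d,63)}
  {d} × {63, 64, 65} = {(d,63), (d,64), (d,65)}
  {b, d} × {63, 65} = {(b,63), (b,65), (d,63), (d,65)}
  {c, d} × {63, 65} = {(c,63), (c,65), (d,63), (d,65)}
  {b, d} × {63, 64, 65} = {(b,63), (b,64), (b,65), (d,63), (d,64), (d,65)}
  {b, c, d} × {63, 65} = {(b,63), (b,65), (c,63), (c,65), (d,63), (d,65)}
  {c, d} × {63, 64, 65} = {(c,63), (c,64), (c,65), (d,63), (d,64), (d,65)}
  {b, c, d} × {63, 64, 65} = {(b,63), (b,64), (b,65), (c,63), (c,64), (c,65), (d,63), (d,64), (d,65)}
These 16 distinct sets form the basis B.
Close under arbitrary unions to get τ_{X×Y}; counting gives |τ_{X×Y}| = 40.


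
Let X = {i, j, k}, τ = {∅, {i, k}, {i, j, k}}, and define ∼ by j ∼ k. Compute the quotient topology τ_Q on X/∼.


X/∼ = {[i], [j=k]}; |τ_Q| = 2.

Equivalence classes: [i], [j=k].
Quotient map π: X → X/∼ sends i ↦ [i], j ↦ [j=k], k ↦ [j=k].
For each subset V ⊆ X/∼, compute π^{-1}(V) ⊆ X and check whether π^{-1}(V) ∈ τ. V is open in τ_Q iff π^{-1}(V) ∈ τ.
  V = {}: π^{-1}(V) = ∅ ∈ τ ✓.
  V = {[i]}: π^{-1}(V) = {i} ∉ τ ✗.
  V = {[j=k]}: π^{-1}(V) = {j, k} ∉ τ ✗.
  V = {[i], [j=k]}: π^{-1}(V) = {i, j, k} ∈ τ ✓.
Open sets in the quotient: τ_Q = {{}, {[i], [j=k]}} (2 elements).


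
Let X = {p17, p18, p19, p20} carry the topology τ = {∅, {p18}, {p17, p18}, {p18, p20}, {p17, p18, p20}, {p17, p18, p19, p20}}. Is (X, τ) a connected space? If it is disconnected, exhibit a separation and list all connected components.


(X, τ) is connected.

Find clopen sets (U ∈ τ with X ∖ U ∈ τ):
  U = ∅, X ∖ U = {p17, p18, p19, p20} — both open, so U is clopen.
  U = {p17, p18, p19, p20}, X ∖ U = ∅ — both open, so U is clopen.
Only trivial clopens (∅ and X) exist, so (X, τ) is connected.
Compute connected components by grouping points that agree on all clopens:
  component: {p17, p18, p19, p20}


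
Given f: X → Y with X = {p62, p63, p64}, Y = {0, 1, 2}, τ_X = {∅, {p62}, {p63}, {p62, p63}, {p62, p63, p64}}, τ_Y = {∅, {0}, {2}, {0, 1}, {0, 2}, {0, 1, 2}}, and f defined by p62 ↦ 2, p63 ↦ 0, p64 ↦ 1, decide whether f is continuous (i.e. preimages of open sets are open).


f is NOT continuous.

Compute f^{-1}(U) for each U ∈ τ_Y:
  U = ∅: f^{-1}(U) = ∅ ∈ τ_X ✓.
  U = {0}: f^{-1}(U) = {p63} ∈ τ_X ✓.
  U = {2}: f^{-1}(U) = {p62} ∈ τ_X ✓.
  U = {0, 1}: f^{-1}(U) = {p63, p64} ∉ τ_X ✗.
  U = {0, 2}: f^{-1}(U) = {p62, p63} ∈ τ_X ✓.
  U = {0, 1, 2}: f^{-1}(U) = {p62, p63, p64} ∈ τ_X ✓.
Found U = {0, 1} with f^{-1}(U) = {p63, p64} not in τ_X. Therefore f is NOT continuous.


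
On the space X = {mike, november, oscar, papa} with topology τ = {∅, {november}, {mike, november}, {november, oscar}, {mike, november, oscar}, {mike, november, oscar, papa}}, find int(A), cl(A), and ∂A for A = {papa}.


int(A) = ∅, cl(A) = {papa}, ∂A = {papa}.

Closed sets in (X, τ) are complements of opens:
  closed(X, τ) = {∅, {papa}, {mike, papa}, {oscar, papa}, {mike, oscar, papa}, {mike, november, oscar, papa}}.
int(A) = ⋃ {U ∈ τ : U ⊆ A}. Opens contained in A: ∅.
Taking the union of these: int(A) = ∅.
cl(A) = ⋂ {C closed : A ⊆ C}. Closed sets containing A: {papa}, {mike, papa}, {oscar, papa}, {mike, oscar, papa}, {mike, november, oscar, papa}.
Intersecting these: cl(A) = {papa}.
∂A = cl(A) ∖ int(A) = {papa} ∖ ∅ = {papa}.


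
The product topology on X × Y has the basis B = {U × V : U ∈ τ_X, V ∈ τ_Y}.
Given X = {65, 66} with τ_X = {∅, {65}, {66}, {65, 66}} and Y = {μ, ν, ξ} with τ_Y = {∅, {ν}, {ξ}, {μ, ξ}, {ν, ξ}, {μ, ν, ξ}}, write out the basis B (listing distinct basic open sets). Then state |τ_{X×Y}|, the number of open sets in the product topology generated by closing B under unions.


Basis B = {∅ × ∅, {65} × {ν}, {65} × {ξ}, {66} × {ν}, {66} × {ξ}, {65} × {μ, ξ}, {65} × {ν, ξ}, {65, 66} × {ν}, {65, 66} × {ξ}, {66} × {μ, ξ}, {66} × {ν, ξ}, {65} × {μ, ν, ξ}, {66} × {μ, ν, ξ}, {65, 66} × {μ, ξ}, {65, 66} × {ν, ξ}, {65, 66} × {μ, ν, ξ}}; |τ_{X×Y}| = 36.

Enumerate products U × V with U ∈ τ_X, V ∈ τ_Y (deduplicated):
  ∅ × ∅ = {} (∅)
  {65} × {ν} = {(65,ν)}
  {65} × {ξ} = {(65,ξ)}
  {66} × {ν} = {(66,ν)}
  {66} × {ξ} = {(66,ξ)}
  {65} × {μ, ξ} = {(65,μ), (65,ξ)}
  {65} × {ν, ξ} = {(65,ν), (65,ξ)}
  {65, 66} × {ν} = {(65,ν), (66,ν)}
  {65, 66} × {ξ} = {(65,ξ), (66,ξ)}
  {66} × {μ, ξ} = {(66,μ), (66,ξ)}
  {66} × {ν, ξ} = {(66,ν), (66,ξ)}
  {65} × {μ, ν, ξ} = {(65,μ), (65,ν), (65,ξ)}
  {66} × {μ, ν, ξ} = {(66,μ), (66,ν), (66,ξ)}
  {65, 66} × {μ, ξ} = {(65,μ), (65,ξ), (66,μ), (66,ξ)}
  {65, 66} × {ν, ξ} = {(65,ν), (65,ξ), (66,ν), (66,ξ)}
  {65, 66} × {μ, ν, ξ} = {(65,μ), (65,ν), (65,ξ), (66,μ), (66,ν), (66,ξ)}
These 16 distinct sets form the basis B.
Close under arbitrary unions to get τ_{X×Y}; counting gives |τ_{X×Y}| = 36.


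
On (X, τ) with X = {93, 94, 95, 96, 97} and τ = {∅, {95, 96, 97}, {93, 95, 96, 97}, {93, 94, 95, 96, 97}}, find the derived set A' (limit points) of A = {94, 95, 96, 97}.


A' = {93, 94, 95, 96, 97}

For each x ∈ X, list the open sets U ∈ τ with x ∈ U, then check whether U ∩ (A ∖ {x}) ≠ ∅ for every such U.
  x = 93: opens ∋ x are {93, 95, 96, 97}, {93, 94, 95, 96, 97}; each meets A ∖ {93}, so x IS a limit point.
  x = 94: opens ∋ x are {93, 94, 95, 96, 97}; each meets A ∖ {94}, so x IS a limit point.
  x = 95: opens ∋ x are {95, 96, 97}, {93, 95, 96, 97}, {93, 94, 95, 96, 97}; each meets A ∖ {95}, so x IS a limit point.
  x = 96: opens ∋ x are {95, 96, 97}, {93, 95, 96, 97}, {93, 94, 95, 96, 97}; each meets A ∖ {96}, so x IS a limit point.
  x = 97: opens ∋ x are {95, 96, 97}, {93, 95, 96, 97}, {93, 94, 95, 96, 97}; each meets A ∖ {97}, so x IS a limit point.
Collecting: A' = {93, 94, 95, 96, 97}.


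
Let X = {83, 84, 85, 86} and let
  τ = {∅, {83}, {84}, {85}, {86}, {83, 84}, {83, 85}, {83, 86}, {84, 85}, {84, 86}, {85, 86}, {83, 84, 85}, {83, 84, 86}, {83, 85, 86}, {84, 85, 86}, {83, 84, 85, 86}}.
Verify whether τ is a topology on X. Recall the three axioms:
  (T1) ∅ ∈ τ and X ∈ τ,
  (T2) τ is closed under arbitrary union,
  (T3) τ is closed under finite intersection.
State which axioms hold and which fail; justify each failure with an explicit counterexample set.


τ IS a topology on X.

Axiom (T1): ∅ ∈ τ? Yes; X ∈ τ? Yes.
Axiom (T2/T3): check pairwise unions and intersections of members of τ.
All pairwise intersections and unions checked — each lies in τ. Therefore τ satisfies (T1), (T2), (T3): it IS a topology on X.


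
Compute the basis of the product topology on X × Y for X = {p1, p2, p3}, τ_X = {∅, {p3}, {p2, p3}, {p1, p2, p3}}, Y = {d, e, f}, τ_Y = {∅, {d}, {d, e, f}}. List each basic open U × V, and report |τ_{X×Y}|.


Basis B = {∅ × ∅, {p3} × {d}, {p2, p3} × {d}, {p1, p2, p3} × {d}, {p3} × {d, e, f}, {p2, p3} × {d, e, f}, {p1, p2, p3} × {d, e, f}}; |τ_{X×Y}| = 10.

Enumerate products U × V with U ∈ τ_X, V ∈ τ_Y (deduplicated):
  ∅ × ∅ = {} (∅)
  {p3} × {d} = {(p3,d)}
  {p2, p3} × {d} = {(p2,d), (p3,d)}
  {p1, p2, p3} × {d} = {(p1,d), (p2,d), (p3,d)}
  {p3} × {d, e, f} = {(p3,d), (p3,e), (p3,f)}
  {p2, p3} × {d, e, f} = {(p2,d), (p2,e), (p2,f), (p3,d), (p3,e), (p3,f)}
  {p1, p2, p3} × {d, e, f} = {(p1,d), (p1,e), (p1,f), (p2,d), (p2,e), (p2,f), (p3,d), (p3,e), (p3,f)}
These 7 distinct sets form the basis B.
Close under arbitrary unions to get τ_{X×Y}; counting gives |τ_{X×Y}| = 10.


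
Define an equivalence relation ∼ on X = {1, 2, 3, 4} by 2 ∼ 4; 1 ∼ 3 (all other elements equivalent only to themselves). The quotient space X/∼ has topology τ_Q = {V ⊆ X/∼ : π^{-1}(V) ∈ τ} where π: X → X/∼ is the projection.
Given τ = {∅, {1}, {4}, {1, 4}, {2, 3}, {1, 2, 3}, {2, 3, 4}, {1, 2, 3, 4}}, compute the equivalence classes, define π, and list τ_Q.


X/∼ = {[1=3], [2=4]}; |τ_Q| = 2.

Equivalence classes: [1=3], [2=4].
Quotient map π: X → X/∼ sends 1 ↦ [1=3], 2 ↦ [2=4], 3 ↦ [1=3], 4 ↦ [2=4].
For each subset V ⊆ X/∼, compute π^{-1}(V) ⊆ X and check whether π^{-1}(V) ∈ τ. V is open in τ_Q iff π^{-1}(V) ∈ τ.
  V = {}: π^{-1}(V) = ∅ ∈ τ ✓.
  V = {[1=3]}: π^{-1}(V) = {1, 3} ∉ τ ✗.
  V = {[2=4]}: π^{-1}(V) = {2, 4} ∉ τ ✗.
  V = {[1=3], [2=4]}: π^{-1}(V) = {1, 2, 3, 4} ∈ τ ✓.
Open sets in the quotient: τ_Q = {{}, {[1=3], [2=4]}} (2 elements).


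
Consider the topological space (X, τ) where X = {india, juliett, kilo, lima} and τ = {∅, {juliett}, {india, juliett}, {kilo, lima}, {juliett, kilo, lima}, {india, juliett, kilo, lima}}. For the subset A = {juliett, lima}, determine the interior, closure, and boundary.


int(A) = {juliett}, cl(A) = {india, juliett, kilo, lima}, ∂A = {india, kilo, lima}.

Closed sets in (X, τ) are complements of opens:
  closed(X, τ) = {∅, {india}, {india, juliett}, {kilo, lima}, {india, kilo, lima}, {india, juliett, kilo, lima}}.
int(A) = ⋃ {U ∈ τ : U ⊆ A}. Opens contained in A: ∅, {juliett}.
Taking the union of these: int(A) = {juliett}.
cl(A) = ⋂ {C closed : A ⊆ C}. Closed sets containing A: {india, juliett, kilo, lima}.
Intersecting these: cl(A) = {india, juliett, kilo, lima}.
∂A = cl(A) ∖ int(A) = {india, juliett, kilo, lima} ∖ {juliett} = {india, kilo, lima}.


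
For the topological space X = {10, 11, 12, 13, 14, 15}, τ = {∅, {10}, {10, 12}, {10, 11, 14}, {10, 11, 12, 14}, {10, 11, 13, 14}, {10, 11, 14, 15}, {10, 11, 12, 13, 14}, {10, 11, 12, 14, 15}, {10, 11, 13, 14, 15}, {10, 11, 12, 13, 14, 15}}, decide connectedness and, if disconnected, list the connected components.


(X, τ) is connected.

Find clopen sets (U ∈ τ with X ∖ U ∈ τ):
  U = ∅, X ∖ U = {10, 11, 12, 13, 14, 15} — both open, so U is clopen.
  U = {10, 11, 12, 13, 14, 15}, X ∖ U = ∅ — both open, so U is clopen.
Only trivial clopens (∅ and X) exist, so (X, τ) is connected.
Compute connected components by grouping points that agree on all clopens:
  component: {10, 11, 12, 13, 14, 15}


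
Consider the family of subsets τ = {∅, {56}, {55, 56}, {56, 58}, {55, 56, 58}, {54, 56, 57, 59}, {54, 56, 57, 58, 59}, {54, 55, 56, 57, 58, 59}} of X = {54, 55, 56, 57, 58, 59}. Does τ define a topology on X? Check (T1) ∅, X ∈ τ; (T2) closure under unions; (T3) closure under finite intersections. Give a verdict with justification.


τ is NOT a topology on X.

Axiom (T1): ∅ ∈ τ? Yes; X ∈ τ? Yes.
Axiom (T2/T3): check pairwise unions and intersections of members of τ.
Counterexample for (T2): {55, 56} ∪ {54, 56, 57, 59} = {54, 55, 56, 57, 59} ∉ τ. Therefore τ is NOT a topology.


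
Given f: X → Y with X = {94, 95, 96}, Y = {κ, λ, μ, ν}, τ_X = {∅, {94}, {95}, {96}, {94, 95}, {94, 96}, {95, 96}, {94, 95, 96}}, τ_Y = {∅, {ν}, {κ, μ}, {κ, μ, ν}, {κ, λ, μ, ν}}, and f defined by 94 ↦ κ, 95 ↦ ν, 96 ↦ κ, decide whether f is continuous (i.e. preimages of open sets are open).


f IS continuous.

Compute f^{-1}(U) for each U ∈ τ_Y:
  U = ∅: f^{-1}(U) = ∅ ∈ τ_X ✓.
  U = {ν}: f^{-1}(U) = {95} ∈ τ_X ✓.
  U = {κ, μ}: f^{-1}(U) = {94, 96} ∈ τ_X ✓.
  U = {κ, μ, ν}: f^{-1}(U) = {94, 95, 96} ∈ τ_X ✓.
  U = {κ, λ, μ, ν}: f^{-1}(U) = {94, 95, 96} ∈ τ_X ✓.
Every preimage lies in τ_X, so f IS continuous.


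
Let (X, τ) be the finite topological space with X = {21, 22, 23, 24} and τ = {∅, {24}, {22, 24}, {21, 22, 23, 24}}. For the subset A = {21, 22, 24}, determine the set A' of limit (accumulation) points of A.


A' = {21, 22, 23}

For each x ∈ X, list the open sets U ∈ τ with x ∈ U, then check whether U ∩ (A ∖ {x}) ≠ ∅ for every such U.
  x = 21: opens ∋ x are {21, 22, 23, 24}; each meets A ∖ {21}, so x IS a limit point.
  x = 22: opens ∋ x are {22, 24}, {21, 22, 23, 24}; each meets A ∖ {22}, so x IS a limit point.
  x = 23: opens ∋ x are {21, 22, 23, 24}; each meets A ∖ {23}, so x IS a limit point.
  x = 24: open {24} ∋ x has {24} ∩ (A ∖ {24}) = ∅, so x is NOT a limit point.
Collecting: A' = {21, 22, 23}.


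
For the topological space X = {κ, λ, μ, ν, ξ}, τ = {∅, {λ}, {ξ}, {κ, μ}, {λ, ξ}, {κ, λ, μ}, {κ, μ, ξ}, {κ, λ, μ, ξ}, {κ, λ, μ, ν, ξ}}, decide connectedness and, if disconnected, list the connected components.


(X, τ) is connected.

Find clopen sets (U ∈ τ with X ∖ U ∈ τ):
  U = ∅, X ∖ U = {κ, λ, μ, ν, ξ} — both open, so U is clopen.
  U = {κ, λ, μ, ν, ξ}, X ∖ U = ∅ — both open, so U is clopen.
Only trivial clopens (∅ and X) exist, so (X, τ) is connected.
Compute connected components by grouping points that agree on all clopens:
  component: {κ, λ, μ, ν, ξ}


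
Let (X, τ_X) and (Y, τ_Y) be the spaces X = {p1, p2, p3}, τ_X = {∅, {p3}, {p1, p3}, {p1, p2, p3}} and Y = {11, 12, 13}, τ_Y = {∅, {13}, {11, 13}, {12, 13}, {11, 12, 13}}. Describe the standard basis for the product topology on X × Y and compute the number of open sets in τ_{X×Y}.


Basis B = {∅ × ∅, {p3} × {13}, {p1, p3} × {13}, {p3} × {11, 13}, {p3} × {12, 13}, {p1, p2, p3} × {13}, {p3} × {11, 12, 13}, {p1, p3} × {11, 13}, {p1, p3} × {12, 13}, {p1, p3} × {11, 12, 13}, {p1, p2, p3} × {11, 13}, {p1, p2, p3} × {12, 13}, {p1, p2, p3} × {11, 12, 13}}; |τ_{X×Y}| = 30.

Enumerate products U × V with U ∈ τ_X, V ∈ τ_Y (deduplicated):
  ∅ × ∅ = {} (∅)
  {p3} × {13} = {(p3,13)}
  {p1, p3} × {13} = {(p1,13), (p3,13)}
  {p3} × {11, 13} = {(p3,11), (p3,13)}
  {p3} × {12, 13} = {(p3,12), (p3,13)}
  {p1, p2, p3} × {13} = {(p1,13), (p2,13), (p3,13)}
  {p3} × {11, 12, 13} = {(p3,11), (p3,12), (p3,13)}
  {p1, p3} × {11, 13} = {(p1,11), (p1,13), (p3,11), (p3,13)}
  {p1, p3} × {12, 13} = {(p1,12), (p1,13), (p3,12), (p3,13)}
  {p1, p3} × {11, 12, 13} = {(p1,11), (p1,12), (p1,13), (p3,11), (p3,12), (p3,13)}
  {p1, p2, p3} × {11, 13} = {(p1,11), (p1,13), (p2,11), (p2,13), (p3,11), (p3,13)}
  {p1, p2, p3} × {12, 13} = {(p1,12), (p1,13), (p2,12), (p2,13), (p3,12), (p3,13)}
  {p1, p2, p3} × {11, 12, 13} = {(p1,11), (p1,12), (p1,13), (p2,11), (p2,12), (p2,13), (p3,11), (p3,12), (p3,13)}
These 13 distinct sets form the basis B.
Close under arbitrary unions to get τ_{X×Y}; counting gives |τ_{X×Y}| = 30.


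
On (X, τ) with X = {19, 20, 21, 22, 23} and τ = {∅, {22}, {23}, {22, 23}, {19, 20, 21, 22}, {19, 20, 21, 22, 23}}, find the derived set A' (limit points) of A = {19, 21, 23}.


A' = {19, 20, 21}

For each x ∈ X, list the open sets U ∈ τ with x ∈ U, then check whether U ∩ (A ∖ {x}) ≠ ∅ for every such U.
  x = 19: opens ∋ x are {19, 20, 21, 22}, {19, 20, 21, 22, 23}; each meets A ∖ {19}, so x IS a limit point.
  x = 20: opens ∋ x are {19, 20, 21, 22}, {19, 20, 21, 22, 23}; each meets A ∖ {20}, so x IS a limit point.
  x = 21: opens ∋ x are {19, 20, 21, 22}, {19, 20, 21, 22, 23}; each meets A ∖ {21}, so x IS a limit point.
  x = 22: open {22} ∋ x has {22} ∩ (A ∖ {22}) = ∅, so x is NOT a limit point.
  x = 23: open {23} ∋ x has {23} ∩ (A ∖ {23}) = ∅, so x is NOT a limit point.
Collecting: A' = {19, 20, 21}.


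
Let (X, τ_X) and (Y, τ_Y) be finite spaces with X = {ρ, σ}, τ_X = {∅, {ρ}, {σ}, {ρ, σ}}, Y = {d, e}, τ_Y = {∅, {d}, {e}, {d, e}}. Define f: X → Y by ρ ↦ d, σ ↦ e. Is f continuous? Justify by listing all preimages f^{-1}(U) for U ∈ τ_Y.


f IS continuous.

Compute f^{-1}(U) for each U ∈ τ_Y:
  U = ∅: f^{-1}(U) = ∅ ∈ τ_X ✓.
  U = {d}: f^{-1}(U) = {ρ} ∈ τ_X ✓.
  U = {e}: f^{-1}(U) = {σ} ∈ τ_X ✓.
  U = {d, e}: f^{-1}(U) = {ρ, σ} ∈ τ_X ✓.
Every preimage lies in τ_X, so f IS continuous.


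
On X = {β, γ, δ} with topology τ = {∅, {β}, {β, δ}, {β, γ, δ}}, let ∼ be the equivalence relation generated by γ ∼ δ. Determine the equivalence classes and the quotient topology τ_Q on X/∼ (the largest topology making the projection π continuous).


X/∼ = {[β], [γ=δ]}; |τ_Q| = 3.

Equivalence classes: [β], [γ=δ].
Quotient map π: X → X/∼ sends β ↦ [β], γ ↦ [γ=δ], δ ↦ [γ=δ].
For each subset V ⊆ X/∼, compute π^{-1}(V) ⊆ X and check whether π^{-1}(V) ∈ τ. V is open in τ_Q iff π^{-1}(V) ∈ τ.
  V = {}: π^{-1}(V) = ∅ ∈ τ ✓.
  V = {[β]}: π^{-1}(V) = {β} ∈ τ ✓.
  V = {[γ=δ]}: π^{-1}(V) = {γ, δ} ∉ τ ✗.
  V = {[β], [γ=δ]}: π^{-1}(V) = {β, γ, δ} ∈ τ ✓.
Open sets in the quotient: τ_Q = {{}, {[β]}, {[β], [γ=δ]}} (3 elements).


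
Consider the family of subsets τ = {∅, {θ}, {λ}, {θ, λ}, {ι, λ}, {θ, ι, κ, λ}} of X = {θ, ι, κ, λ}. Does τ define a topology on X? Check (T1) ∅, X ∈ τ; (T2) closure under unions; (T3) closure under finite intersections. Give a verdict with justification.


τ is NOT a topology on X.

Axiom (T1): ∅ ∈ τ? Yes; X ∈ τ? Yes.
Axiom (T2/T3): check pairwise unions and intersections of members of τ.
Counterexample for (T2): {θ} ∪ {ι, λ} = {θ, ι, λ} ∉ τ. Therefore τ is NOT a topology.


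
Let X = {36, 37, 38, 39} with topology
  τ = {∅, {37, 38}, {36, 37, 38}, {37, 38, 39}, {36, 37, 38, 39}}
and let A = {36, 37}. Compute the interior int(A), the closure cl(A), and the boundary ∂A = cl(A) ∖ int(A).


int(A) = ∅, cl(A) = {36, 37, 38, 39}, ∂A = {36, 37, 38, 39}.

Closed sets in (X, τ) are complements of opens:
  closed(X, τ) = {∅, {36}, {39}, {36, 39}, {36, 37, 38, 39}}.
int(A) = ⋃ {U ∈ τ : U ⊆ A}. Opens contained in A: ∅.
Taking the union of these: int(A) = ∅.
cl(A) = ⋂ {C closed : A ⊆ C}. Closed sets containing A: {36, 37, 38, 39}.
Intersecting these: cl(A) = {36, 37, 38, 39}.
∂A = cl(A) ∖ int(A) = {36, 37, 38, 39} ∖ ∅ = {36, 37, 38, 39}.


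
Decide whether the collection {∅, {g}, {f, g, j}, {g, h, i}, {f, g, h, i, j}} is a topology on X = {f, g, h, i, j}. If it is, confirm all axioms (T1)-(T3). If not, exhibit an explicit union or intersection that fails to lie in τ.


τ IS a topology on X.

Axiom (T1): ∅ ∈ τ? Yes; X ∈ τ? Yes.
Axiom (T2/T3): check pairwise unions and intersections of members of τ.
All pairwise intersections and unions checked — each lies in τ. Therefore τ satisfies (T1), (T2), (T3): it IS a topology on X.


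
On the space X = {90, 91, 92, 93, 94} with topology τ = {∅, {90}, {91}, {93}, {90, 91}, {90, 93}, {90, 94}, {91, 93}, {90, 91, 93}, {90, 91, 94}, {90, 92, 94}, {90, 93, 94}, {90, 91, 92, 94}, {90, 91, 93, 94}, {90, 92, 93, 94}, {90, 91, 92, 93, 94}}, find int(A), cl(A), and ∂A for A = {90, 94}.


int(A) = {90, 94}, cl(A) = {90, 92, 94}, ∂A = {92}.

Closed sets in (X, τ) are complements of opens:
  closed(X, τ) = {∅, {91}, {92}, {93}, {91, 92}, {91, 93}, {92, 93}, {92, 94}, {90, 92, 94}, {91, 92, 93}, {91, 92, 94}, {92, 93, 94}, {90, 91, 92, 94}, {90, 92, 93, 94}, {91, 92, 93, 94}, {90, 91, 92, 93, 94}}.
int(A) = ⋃ {U ∈ τ : U ⊆ A}. Opens contained in A: ∅, {90}, {90, 94}.
Taking the union of these: int(A) = {90, 94}.
cl(A) = ⋂ {C closed : A ⊆ C}. Closed sets containing A: {90, 92, 94}, {90, 91, 92, 94}, {90, 92, 93, 94}, {90, 91, 92, 93, 94}.
Intersecting these: cl(A) = {90, 92, 94}.
∂A = cl(A) ∖ int(A) = {90, 92, 94} ∖ {90, 94} = {92}.


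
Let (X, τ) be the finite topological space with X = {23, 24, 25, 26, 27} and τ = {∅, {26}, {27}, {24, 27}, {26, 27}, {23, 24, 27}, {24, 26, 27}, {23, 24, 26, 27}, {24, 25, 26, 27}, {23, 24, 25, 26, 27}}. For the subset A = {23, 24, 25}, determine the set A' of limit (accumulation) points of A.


A' = {23, 25}

For each x ∈ X, list the open sets U ∈ τ with x ∈ U, then check whether U ∩ (A ∖ {x}) ≠ ∅ for every such U.
  x = 23: opens ∋ x are {23, 24, 27}, {23, 24, 26, 27}, {23, 24, 25, 26, 27}; each meets A ∖ {23}, so x IS a limit point.
  x = 24: open {24, 27} ∋ x has {24, 27} ∩ (A ∖ {24}) = ∅, so x is NOT a limit point.
  x = 25: opens ∋ x are {24, 25, 26, 27}, {23, 24, 25, 26, 27}; each meets A ∖ {25}, so x IS a limit point.
  x = 26: open {26} ∋ x has {26} ∩ (A ∖ {26}) = ∅, so x is NOT a limit point.
  x = 27: open {27} ∋ x has {27} ∩ (A ∖ {27}) = ∅, so x is NOT a limit point.
Collecting: A' = {23, 25}.


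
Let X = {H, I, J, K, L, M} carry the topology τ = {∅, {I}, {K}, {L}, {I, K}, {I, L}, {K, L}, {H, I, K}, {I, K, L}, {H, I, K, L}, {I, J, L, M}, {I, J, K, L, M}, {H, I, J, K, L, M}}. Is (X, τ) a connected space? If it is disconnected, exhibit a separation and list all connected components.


(X, τ) is connected.

Find clopen sets (U ∈ τ with X ∖ U ∈ τ):
  U = ∅, X ∖ U = {H, I, J, K, L, M} — both open, so U is clopen.
  U = {H, I, J, K, L, M}, X ∖ U = ∅ — both open, so U is clopen.
Only trivial clopens (∅ and X) exist, so (X, τ) is connected.
Compute connected components by grouping points that agree on all clopens:
  component: {H, I, J, K, L, M}


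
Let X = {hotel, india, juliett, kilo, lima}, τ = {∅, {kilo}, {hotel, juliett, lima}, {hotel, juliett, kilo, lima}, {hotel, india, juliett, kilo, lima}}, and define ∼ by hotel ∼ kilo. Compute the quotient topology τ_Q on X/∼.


X/∼ = {[hotel=kilo], [india], [juliett], [lima]}; |τ_Q| = 3.

Equivalence classes: [hotel=kilo], [india], [juliett], [lima].
Quotient map π: X → X/∼ sends hotel ↦ [hotel=kilo], india ↦ [india], juliett ↦ [juliett], kilo ↦ [hotel=kilo], lima ↦ [lima].
For each subset V ⊆ X/∼, compute π^{-1}(V) ⊆ X and check whether π^{-1}(V) ∈ τ. V is open in τ_Q iff π^{-1}(V) ∈ τ.
  V = {}: π^{-1}(V) = ∅ ∈ τ ✓.
  V = {[hotel=kilo]}: π^{-1}(V) = {hotel, kilo} ∉ τ ✗.
  V = {[india]}: π^{-1}(V) = {india} ∉ τ ✗.
  V = {[hotel=kilo], [india]}: π^{-1}(V) = {hotel, india, kilo} ∉ τ ✗.
  V = {[juliett]}: π^{-1}(V) = {juliett} ∉ τ ✗.
  V = {[hotel=kilo], [juliett]}: π^{-1}(V) = {hotel, juliett, kilo} ∉ τ ✗.
  V = {[india], [juliett]}: π^{-1}(V) = {india, juliett} ∉ τ ✗.
  V = {[hotel=kilo], [india], [juliett]}: π^{-1}(V) = {hotel, india, juliett, kilo} ∉ τ ✗.
  V = {[lima]}: π^{-1}(V) = {lima} ∉ τ ✗.
  V = {[hotel=kilo], [lima]}: π^{-1}(V) = {hotel, kilo, lima} ∉ τ ✗.
  V = {[india], [lima]}: π^{-1}(V) = {india, lima} ∉ τ ✗.
  V = {[hotel=kilo], [india], [lima]}: π^{-1}(V) = {hotel, india, kilo, lima} ∉ τ ✗.
  V = {[juliett], [lima]}: π^{-1}(V) = {juliett, lima} ∉ τ ✗.
  V = {[hotel=kilo], [juliett], [lima]}: π^{-1}(V) = {hotel, juliett, kilo, lima} ∈ τ ✓.
  V = {[india], [juliett], [lima]}: π^{-1}(V) = {india, juliett, lima} ∉ τ ✗.
  V = {[hotel=kilo], [india], [juliett], [lima]}: π^{-1}(V) = {hotel, india, juliett, kilo, lima} ∈ τ ✓.
Open sets in the quotient: τ_Q = {{}, {[hotel=kilo], [juliett], [lima]}, {[hotel=kilo], [india], [juliett], [lima]}} (3 elements).


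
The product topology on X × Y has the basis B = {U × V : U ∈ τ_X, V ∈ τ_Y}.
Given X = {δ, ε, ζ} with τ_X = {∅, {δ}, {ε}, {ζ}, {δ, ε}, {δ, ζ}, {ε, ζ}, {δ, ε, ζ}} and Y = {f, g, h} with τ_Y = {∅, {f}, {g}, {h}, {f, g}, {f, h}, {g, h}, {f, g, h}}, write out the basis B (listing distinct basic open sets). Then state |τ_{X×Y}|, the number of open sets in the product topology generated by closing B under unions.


Basis B = {∅ × ∅, {δ} × {f}, {δ} × {g}, {δ} × {h}, {ε} × {f}, {ε} × {g}, {ε} × {h}, {ζ} × {f}, {ζ} × {g}, {ζ} × {h}, {δ} × {f, g}, {δ} × {f, h}, {δ, ε} × {f}, {δ, ζ} × {f}, {δ} × {g, h}, {δ, ε} × {g}, {δ, ζ} × {g}, {δ, ε} × {h}, {δ, ζ} × {h}, {ε} × {f, g}, {ε} × {f, h}, {ε, ζ} × {f}, {ε} × {g, h}, {ε, ζ} × {g}, {ε, ζ} × {h}, {ζ} × {f, g}, {ζ} × {f, h}, {ζ} × {g, h}, {δ} × {f, g, h}, {δ, ε, ζ} × {f}, {δ, ε, ζ} × {g}, {δ, ε, ζ} × {h}, {ε} × {f, g, h}, {ζ} × {f, g, h}, {δ, ε} × {f, g}, {δ, ζ} × {f, g}, {δ, ε} × {f, h}, {δ, ζ} × {f, h}, {δ, ε} × {g, h}, {δ, ζ} × {g, h}, {ε, ζ} × {f, g}, {ε, ζ} × {f, h}, {ε, ζ} × {g, h}, {δ, ε} × {f, g, h}, {δ, ζ} × {f, g, h}, {δ, ε, ζ} × {f, g}, {δ, ε, ζ} × {f, h}, {δ, ε, ζ} × {g, h}, {ε, ζ} × {f, g, h}, {δ, ε, ζ} × {f, g, h}}; |τ_{X×Y}| = 512.

Enumerate products U × V with U ∈ τ_X, V ∈ τ_Y (deduplicated):
  ∅ × ∅ = {} (∅)
  {δ} × {f} = {(δ,f)}
  {δ} × {g} = {(δ,g)}
  {δ} × {h} = {(δ,h)}
  {ε} × {f} = {(ε,f)}
  {ε} × {g} = {(ε,g)}
  {ε} × {h} = {(ε,h)}
  {ζ} × {f} = {(ζ,f)}
  {ζ} × {g} = {(ζ,g)}
  {ζ} × {h} = {(ζ,h)}
  {δ} × {f, g} = {(δ,f), (δ,g)}
  {δ} × {f, h} = {(δ,f), (δ,h)}
  {δ, ε} × {f} = {(δ,f), (ε,f)}
  {δ, ζ} × {f} = {(δ,f), (ζ,f)}
  {δ} × {g, h} = {(δ,g), (δ,h)}
  {δ, ε} × {g} = {(δ,g), (ε,g)}
  {δ, ζ} × {g} = {(δ,g), (ζ,g)}
  {δ, ε} × {h} = {(δ,h), (ε,h)}
  {δ, ζ} × {h} = {(δ,h), (ζ,h)}
  {ε} × {f, g} = {(ε,f), (ε,g)}
  {ε} × {f, h} = {(ε,f), (ε,h)}
  {ε, ζ} × {f} = {(ε,f), (ζ,f)}
  {ε} × {g, h} = {(ε,g), (ε,h)}
  {ε, ζ} × {g} = {(ε,g), (ζ,g)}
  {ε, ζ} × {h} = {(ε,h), (ζ,h)}
  {ζ} × {f, g} = {(ζ,f), (ζ,g)}
  {ζ} × {f, h} = {(ζ,f), (ζ,h)}
  {ζ} × {g, h} = {(ζ,g), (ζ,h)}
  {δ} × {f, g, h} = {(δ,f), (δ,g), (δ,h)}
  {δ, ε, ζ} × {f} = {(δ,f), (ε,f), (ζ,f)}
  {δ, ε, ζ} × {g} = {(δ,g), (ε,g), (ζ,g)}
  {δ, ε, ζ} × {h} = {(δ,h), (ε,h), (ζ,h)}
  {ε} × {f, g, h} = {(ε,f), (ε,g), (ε,h)}
  {ζ} × {f, g, h} = {(ζ,f), (ζ,g), (ζ,h)}
  {δ, ε} × {f, g} = {(δ,f), (δ,g), (ε,f), (ε,g)}
  {δ, ζ} × {f, g} = {(δ,f), (δ,g), (ζ,f), (ζ,g)}
  {δ, ε} × {f, h} = {(δ,f), (δ,h), (ε,f), (ε,h)}
  {δ, ζ} × {f, h} = {(δ,f), (δ,h), (ζ,f), (ζ,h)}
  {δ, ε} × {g, h} = {(δ,g), (δ,h), (ε,g), (ε,h)}
  {δ, ζ} × {g, h} = {(δ,g), (δ,h), (ζ,g), (ζ,h)}
  {ε, ζ} × {f, g} = {(ε,f), (ε,g), (ζ,f), (ζ,g)}
  {ε, ζ} × {f, h} = {(ε,f), (ε,h), (ζ,f), (ζ,h)}
  {ε, ζ} × {g, h} = {(ε,g), (ε,h), (ζ,g), (ζ,h)}
  {δ, ε} × {f, g, h} = {(δ,f), (δ,g), (δ,h), (ε,f), (ε,g), (ε,h)}
  {δ, ζ} × {f, g, h} = {(δ,f), (δ,g), (δ,h), (ζ,f), (ζ,g), (ζ,h)}
  {δ, ε, ζ} × {f, g} = {(δ,f), (δ,g), (ε,f), (ε,g), (ζ,f), (ζ,g)}
  {δ, ε, ζ} × {f, h} = {(δ,f), (δ,h), (ε,f), (ε,h), (ζ,f), (ζ,h)}
  {δ, ε, ζ} × {g, h} = {(δ,g), (δ,h), (ε,g), (ε,h), (ζ,g), (ζ,h)}
  {ε, ζ} × {f, g, h} = {(ε,f), (ε,g), (ε,h), (ζ,f), (ζ,g), (ζ,h)}
  {δ, ε, ζ} × {f, g, h} = {(δ,f), (δ,g), (δ,h), (ε,f), (ε,g), (ε,h), (ζ,f), (ζ,g), (ζ,h)}
These 50 distinct sets form the basis B.
Close under arbitrary unions to get τ_{X×Y}; counting gives |τ_{X×Y}| = 512.


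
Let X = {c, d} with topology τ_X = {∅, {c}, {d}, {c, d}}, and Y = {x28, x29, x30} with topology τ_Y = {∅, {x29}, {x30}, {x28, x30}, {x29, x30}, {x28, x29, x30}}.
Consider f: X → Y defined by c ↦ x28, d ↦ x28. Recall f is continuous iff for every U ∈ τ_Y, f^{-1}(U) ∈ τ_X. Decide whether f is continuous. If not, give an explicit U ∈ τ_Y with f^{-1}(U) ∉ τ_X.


f IS continuous.

Compute f^{-1}(U) for each U ∈ τ_Y:
  U = ∅: f^{-1}(U) = ∅ ∈ τ_X ✓.
  U = {x29}: f^{-1}(U) = ∅ ∈ τ_X ✓.
  U = {x30}: f^{-1}(U) = ∅ ∈ τ_X ✓.
  U = {x28, x30}: f^{-1}(U) = {c, d} ∈ τ_X ✓.
  U = {x29, x30}: f^{-1}(U) = ∅ ∈ τ_X ✓.
  U = {x28, x29, x30}: f^{-1}(U) = {c, d} ∈ τ_X ✓.
Every preimage lies in τ_X, so f IS continuous.


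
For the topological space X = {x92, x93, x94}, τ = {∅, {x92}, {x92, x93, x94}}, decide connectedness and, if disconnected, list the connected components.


(X, τ) is connected.

Find clopen sets (U ∈ τ with X ∖ U ∈ τ):
  U = ∅, X ∖ U = {x92, x93, x94} — both open, so U is clopen.
  U = {x92, x93, x94}, X ∖ U = ∅ — both open, so U is clopen.
Only trivial clopens (∅ and X) exist, so (X, τ) is connected.
Compute connected components by grouping points that agree on all clopens:
  component: {x92, x93, x94}


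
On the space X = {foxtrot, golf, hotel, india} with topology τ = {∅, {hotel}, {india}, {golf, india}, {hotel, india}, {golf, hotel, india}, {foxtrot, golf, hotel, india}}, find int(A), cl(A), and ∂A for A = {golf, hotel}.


int(A) = {hotel}, cl(A) = {foxtrot, golf, hotel}, ∂A = {foxtrot, golf}.

Closed sets in (X, τ) are complements of opens:
  closed(X, τ) = {∅, {foxtrot}, {foxtrot, golf}, {foxtrot, hotel}, {foxtrot, golf, hotel}, {foxtrot, golf, india}, {foxtrot, golf, hotel, india}}.
int(A) = ⋃ {U ∈ τ : U ⊆ A}. Opens contained in A: ∅, {hotel}.
Taking the union of these: int(A) = {hotel}.
cl(A) = ⋂ {C closed : A ⊆ C}. Closed sets containing A: {foxtrot, golf, hotel}, {foxtrot, golf, hotel, india}.
Intersecting these: cl(A) = {foxtrot, golf, hotel}.
∂A = cl(A) ∖ int(A) = {foxtrot, golf, hotel} ∖ {hotel} = {foxtrot, golf}.


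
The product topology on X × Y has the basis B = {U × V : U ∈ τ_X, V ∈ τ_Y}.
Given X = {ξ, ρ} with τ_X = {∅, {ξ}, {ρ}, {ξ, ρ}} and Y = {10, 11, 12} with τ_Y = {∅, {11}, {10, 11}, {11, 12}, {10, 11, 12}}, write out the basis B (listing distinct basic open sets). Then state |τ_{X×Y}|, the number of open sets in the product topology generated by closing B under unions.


Basis B = {∅ × ∅, {ξ} × {11}, {ρ} × {11}, {ξ} × {10, 11}, {ξ} × {11, 12}, {ξ, ρ} × {11}, {ρ} × {10, 11}, {ρ} × {11, 12}, {ξ} × {10, 11, 12}, {ρ} × {10, 11, 12}, {ξ, ρ} × {10, 11}, {ξ, ρ} × {11, 12}, {ξ, ρ} × {10, 11, 12}}; |τ_{X×Y}| = 25.

Enumerate products U × V with U ∈ τ_X, V ∈ τ_Y (deduplicated):
  ∅ × ∅ = {} (∅)
  {ξ} × {11} = {(ξ,11)}
  {ρ} × {11} = {(ρ,11)}
  {ξ} × {10, 11} = {(ξ,10), (ξ,11)}
  {ξ} × {11, 12} = {(ξ,11), (ξ,12)}
  {ξ, ρ} × {11} = {(ξ,11), (ρ,11)}
  {ρ} × {10, 11} = {(ρ,10), (ρ,11)}
  {ρ} × {11, 12} = {(ρ,11), (ρ,12)}
  {ξ} × {10, 11, 12} = {(ξ,10), (ξ,11), (ξ,12)}
  {ρ} × {10, 11, 12} = {(ρ,10), (ρ,11), (ρ,12)}
  {ξ, ρ} × {10, 11} = {(ξ,10), (ξ,11), (ρ,10), (ρ,11)}
  {ξ, ρ} × {11, 12} = {(ξ,11), (ξ,12), (ρ,11), (ρ,12)}
  {ξ, ρ} × {10, 11, 12} = {(ξ,10), (ξ,11), (ξ,12), (ρ,10), (ρ,11), (ρ,12)}
These 13 distinct sets form the basis B.
Close under arbitrary unions to get τ_{X×Y}; counting gives |τ_{X×Y}| = 25.


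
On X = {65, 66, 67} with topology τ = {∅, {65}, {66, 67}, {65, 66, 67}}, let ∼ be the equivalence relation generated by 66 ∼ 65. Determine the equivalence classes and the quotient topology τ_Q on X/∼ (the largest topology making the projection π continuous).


X/∼ = {[65=66], [67]}; |τ_Q| = 2.

Equivalence classes: [65=66], [67].
Quotient map π: X → X/∼ sends 65 ↦ [65=66], 66 ↦ [65=66], 67 ↦ [67].
For each subset V ⊆ X/∼, compute π^{-1}(V) ⊆ X and check whether π^{-1}(V) ∈ τ. V is open in τ_Q iff π^{-1}(V) ∈ τ.
  V = {}: π^{-1}(V) = ∅ ∈ τ ✓.
  V = {[65=66]}: π^{-1}(V) = {65, 66} ∉ τ ✗.
  V = {[67]}: π^{-1}(V) = {67} ∉ τ ✗.
  V = {[65=66], [67]}: π^{-1}(V) = {65, 66, 67} ∈ τ ✓.
Open sets in the quotient: τ_Q = {{}, {[65=66], [67]}} (2 elements).


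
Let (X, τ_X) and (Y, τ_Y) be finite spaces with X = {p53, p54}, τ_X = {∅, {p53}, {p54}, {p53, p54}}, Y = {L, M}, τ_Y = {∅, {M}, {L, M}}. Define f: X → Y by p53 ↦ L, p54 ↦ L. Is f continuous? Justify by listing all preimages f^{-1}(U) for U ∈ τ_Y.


f IS continuous.

Compute f^{-1}(U) for each U ∈ τ_Y:
  U = ∅: f^{-1}(U) = ∅ ∈ τ_X ✓.
  U = {M}: f^{-1}(U) = ∅ ∈ τ_X ✓.
  U = {L, M}: f^{-1}(U) = {p53, p54} ∈ τ_X ✓.
Every preimage lies in τ_X, so f IS continuous.


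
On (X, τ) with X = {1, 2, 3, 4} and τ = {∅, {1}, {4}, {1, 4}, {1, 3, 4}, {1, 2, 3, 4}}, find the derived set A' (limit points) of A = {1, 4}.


A' = {2, 3}

For each x ∈ X, list the open sets U ∈ τ with x ∈ U, then check whether U ∩ (A ∖ {x}) ≠ ∅ for every such U.
  x = 1: open {1} ∋ x has {1} ∩ (A ∖ {1}) = ∅, so x is NOT a limit point.
  x = 2: opens ∋ x are {1, 2, 3, 4}; each meets A ∖ {2}, so x IS a limit point.
  x = 3: opens ∋ x are {1, 3, 4}, {1, 2, 3, 4}; each meets A ∖ {3}, so x IS a limit point.
  x = 4: open {4} ∋ x has {4} ∩ (A ∖ {4}) = ∅, so x is NOT a limit point.
Collecting: A' = {2, 3}.


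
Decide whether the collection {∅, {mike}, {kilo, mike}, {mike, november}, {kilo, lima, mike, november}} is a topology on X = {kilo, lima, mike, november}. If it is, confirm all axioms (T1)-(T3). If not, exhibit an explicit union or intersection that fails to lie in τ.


τ is NOT a topology on X.

Axiom (T1): ∅ ∈ τ? Yes; X ∈ τ? Yes.
Axiom (T2/T3): check pairwise unions and intersections of members of τ.
Counterexample for (T2): {kilo, mike} ∪ {mike, november} = {kilo, mike, november} ∉ τ. Therefore τ is NOT a topology.


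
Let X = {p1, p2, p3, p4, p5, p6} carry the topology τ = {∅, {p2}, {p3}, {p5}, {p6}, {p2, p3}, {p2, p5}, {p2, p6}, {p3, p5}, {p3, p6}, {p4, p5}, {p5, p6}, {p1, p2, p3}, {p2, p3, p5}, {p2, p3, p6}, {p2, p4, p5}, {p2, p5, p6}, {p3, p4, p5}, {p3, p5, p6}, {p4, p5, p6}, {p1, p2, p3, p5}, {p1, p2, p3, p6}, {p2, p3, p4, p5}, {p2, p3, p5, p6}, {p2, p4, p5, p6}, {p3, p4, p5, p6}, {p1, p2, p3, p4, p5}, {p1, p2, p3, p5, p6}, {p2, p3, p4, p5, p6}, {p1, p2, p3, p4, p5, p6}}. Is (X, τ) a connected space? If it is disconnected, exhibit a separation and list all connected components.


(X, τ) is disconnected; components = [{p6}, {p4, p5}, {p1, p2, p3}].

Find clopen sets (U ∈ τ with X ∖ U ∈ τ):
  U = ∅, X ∖ U = {p1, p2, p3, p4, p5, p6} — both open, so U is clopen.
  U = {p6}, X ∖ U = {p1, p2, p3, p4, p5} — both open, so U is clopen.
  U = {p4, p5}, X ∖ U = {p1, p2, p3, p6} — both open, so U is clopen.
  U = {p1, p2, p3}, X ∖ U = {p4, p5, p6} — both open, so U is clopen.
  U = {p4, p5, p6}, X ∖ U = {p1, p2, p3} — both open, so U is clopen.
  U = {p1, p2, p3, p6}, X ∖ U = {p4, p5} — both open, so U is clopen.
  U = {p1, p2, p3, p4, p5}, X ∖ U = {p6} — both open, so U is clopen.
  U = {p1, p2, p3, p4, p5, p6}, X ∖ U = ∅ — both open, so U is clopen.
Nontrivial clopen(s) exist: e.g. {p1, p2, p3, p4, p5}. So (X, τ) is disconnected.
Compute connected components by grouping points that agree on all clopens:
  component: {p6}
  component: {p4, p5}
  component: {p1, p2, p3}
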